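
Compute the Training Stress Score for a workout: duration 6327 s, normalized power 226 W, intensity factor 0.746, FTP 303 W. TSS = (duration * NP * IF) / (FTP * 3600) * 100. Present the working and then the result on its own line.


Product = 6327 * 226 * 0.746 = 1066706.892
Base = 303 * 3600 = 1090800
TSS = 1066706.892 / 1090800 * 100 = 97.79

97.79 TSS


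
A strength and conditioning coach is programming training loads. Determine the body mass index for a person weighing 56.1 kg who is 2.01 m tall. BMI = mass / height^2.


BMI = mass / height^2
= 56.1 / 2.01^2
= 56.1 / 4.0401
= 13.89 kg/m^2

13.89 kg/m^2


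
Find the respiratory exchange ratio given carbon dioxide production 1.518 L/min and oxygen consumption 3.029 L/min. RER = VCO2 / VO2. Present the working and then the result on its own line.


VCO2 = 1.518 L/min
VO2 = 3.029 L/min
RER = 1.518 / 3.029 = 0.5012

0.5012


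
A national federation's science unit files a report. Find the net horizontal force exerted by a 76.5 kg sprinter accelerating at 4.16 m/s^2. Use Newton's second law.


Newton's second law: F = m * a
F = 76.5 * 4.16 = 318.24 N

318.24 N


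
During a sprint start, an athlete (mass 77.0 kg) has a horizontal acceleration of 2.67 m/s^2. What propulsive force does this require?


Propulsive force = mass * acceleration
= 77.0 kg * 2.67 m/s^2
= 205.59 N

205.59 N


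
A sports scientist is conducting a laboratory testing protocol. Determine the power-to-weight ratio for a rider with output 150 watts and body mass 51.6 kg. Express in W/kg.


P/W = 150 / 51.6 = 2.907 W/kg

2.907 W/kg


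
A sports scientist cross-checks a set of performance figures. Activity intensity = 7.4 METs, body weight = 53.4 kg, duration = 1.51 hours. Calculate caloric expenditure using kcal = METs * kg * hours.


kcal = 7.4 * 53.4 * 1.51
= 395.16 * 1.51
= 596.69 kcal

596.69 kcal


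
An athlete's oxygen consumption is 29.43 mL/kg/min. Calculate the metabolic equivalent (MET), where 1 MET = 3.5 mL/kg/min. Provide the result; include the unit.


MET = VO2 / 3.5
= 29.43 / 3.5
= 8.41 METs

8.41 METs


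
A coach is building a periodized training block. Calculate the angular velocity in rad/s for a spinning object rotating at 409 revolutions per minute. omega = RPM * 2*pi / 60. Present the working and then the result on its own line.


omega = RPM * 2*pi / 60
= 409 * 6.28318531 / 60
= 42.83 rad/s

42.83 rad/s


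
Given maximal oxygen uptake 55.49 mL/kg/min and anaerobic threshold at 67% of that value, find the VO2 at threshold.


Percentage as decimal = 0.67
VO2 at AT = 55.49 * 0.67 = 37.18 mL/kg/min

37.18 mL/kg/min


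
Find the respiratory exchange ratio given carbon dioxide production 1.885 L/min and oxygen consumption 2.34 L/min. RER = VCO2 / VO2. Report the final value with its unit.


VCO2 = 1.885 L/min
VO2 = 2.34 L/min
RER = 1.885 / 2.34 = 0.8056

0.8056


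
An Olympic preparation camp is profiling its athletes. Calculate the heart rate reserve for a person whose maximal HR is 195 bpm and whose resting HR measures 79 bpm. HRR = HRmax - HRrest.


HRmax = 195 bpm
HRrest = 79 bpm
HRR = 195 - 79 = 116 bpm

116 bpm


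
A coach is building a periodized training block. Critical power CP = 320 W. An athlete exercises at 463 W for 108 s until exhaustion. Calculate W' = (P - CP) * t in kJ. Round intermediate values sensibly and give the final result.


P - CP = 463 - 320 = 143 W
W' = 143 * 108 = 15444 J
= 15444 / 1000 = 15.444 kJ

15.444 kJ


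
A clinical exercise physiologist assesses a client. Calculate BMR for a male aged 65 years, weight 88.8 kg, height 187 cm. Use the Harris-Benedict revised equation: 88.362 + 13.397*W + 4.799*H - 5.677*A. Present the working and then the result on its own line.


Substituting values:
W term = 13.397 * 88.8 = 1189.6536
H term = 4.799 * 187 = 897.413
A term = 5.677 * 65 = 369.005
BMR = 1806.42 kcal/day

1806.42 kcal/day


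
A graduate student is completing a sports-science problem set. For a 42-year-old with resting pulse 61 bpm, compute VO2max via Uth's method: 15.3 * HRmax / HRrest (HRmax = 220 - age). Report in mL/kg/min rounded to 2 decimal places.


Step 1: HRmax = 220 - 42 = 178 bpm
Step 2: Ratio = 178 / 61 = 2.918
Step 3: VO2max = 15.3 * 2.918 = 44.65 mL/kg/min

44.65 mL/kg/min


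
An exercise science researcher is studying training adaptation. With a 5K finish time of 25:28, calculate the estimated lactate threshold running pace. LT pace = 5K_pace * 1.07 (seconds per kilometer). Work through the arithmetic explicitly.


Race duration = 1528 s for 5 km
Average pace = 1528 / 5 = 305.6 s/km
LT pace = 305.6 * 1.07
= 326.99 s/km

326.99 s/km


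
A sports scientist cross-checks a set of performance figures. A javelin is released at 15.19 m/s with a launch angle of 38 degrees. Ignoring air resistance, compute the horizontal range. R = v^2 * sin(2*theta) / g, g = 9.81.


Launch speed squared = 230.7361
sin(2 * 38 deg) = 0.970296
Range = 230.7361 * 0.970296 / 9.81
= 22.822 m

22.822 m


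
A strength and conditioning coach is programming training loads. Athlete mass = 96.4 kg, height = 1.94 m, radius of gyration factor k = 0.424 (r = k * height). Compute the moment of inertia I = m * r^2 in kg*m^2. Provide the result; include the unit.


r = k * height = 0.424 * 1.94 = 0.82256 m
r^2 = 0.82256^2 = 0.676605
I = 96.4 * 0.676605 = 65.225 kg*m^2

65.225 kg*m^2


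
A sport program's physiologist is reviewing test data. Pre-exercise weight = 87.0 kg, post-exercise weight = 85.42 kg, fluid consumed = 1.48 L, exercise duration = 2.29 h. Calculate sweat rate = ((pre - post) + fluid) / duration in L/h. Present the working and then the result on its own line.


Weight loss = 87.0 - 85.42 = 1.58 kg (approx L)
Total sweat = 1.58 + 1.48 = 3.06 L
Sweat rate = 3.06 / 2.29 = 1.336 L/h

1.336 L/h


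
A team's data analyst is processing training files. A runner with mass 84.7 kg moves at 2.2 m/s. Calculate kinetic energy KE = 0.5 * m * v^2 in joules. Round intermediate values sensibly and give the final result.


v^2 = 2.2^2 = 4.84
KE = 0.5 * 84.7 * 4.84
= 204.97 J

204.97 J


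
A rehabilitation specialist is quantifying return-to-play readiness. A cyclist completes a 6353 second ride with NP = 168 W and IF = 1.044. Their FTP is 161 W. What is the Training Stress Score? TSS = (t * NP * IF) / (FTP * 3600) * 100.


t * NP * IF = 6353 * 168 * 1.044 = 1114265.376
FTP * 3600 = 579600
TSS = (1114265.376 / 579600) * 100 = 192.25

192.25 TSS


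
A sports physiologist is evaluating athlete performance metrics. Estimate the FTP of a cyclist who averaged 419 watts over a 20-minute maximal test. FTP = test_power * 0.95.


FTP = 419 * 0.95 = 398.05 W

398.05 W


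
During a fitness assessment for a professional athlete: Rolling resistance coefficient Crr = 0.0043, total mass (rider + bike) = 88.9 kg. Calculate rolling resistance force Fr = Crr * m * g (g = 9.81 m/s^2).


Fr = Crr * m * g
= 0.0043 * 88.9 * 9.81
= 3.75 N

3.75 N


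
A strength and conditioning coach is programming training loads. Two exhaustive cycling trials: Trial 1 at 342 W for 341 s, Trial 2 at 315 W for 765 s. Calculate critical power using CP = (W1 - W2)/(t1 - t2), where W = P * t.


W1 = 342 * 341 = 116622 J
W2 = 315 * 765 = 240975 J
CP = (116622 - 240975) / (341 - 765)
= -124353 / -424
= 293.29 W

293.29 W


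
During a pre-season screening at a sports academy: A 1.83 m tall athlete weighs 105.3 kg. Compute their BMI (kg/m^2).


height^2 = 3.3489 m^2
BMI = 105.3 / 3.3489 = 31.44 kg/m^2

31.44 kg/m^2


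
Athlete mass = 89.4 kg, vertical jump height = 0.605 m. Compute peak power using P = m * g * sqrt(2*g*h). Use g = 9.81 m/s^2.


sqrt(2 * 9.81 * 0.605) = sqrt(11.8701) = 3.445301 m/s
P = 89.4 * 9.81 * 3.445301
= 3021.58 W

3021.58 W


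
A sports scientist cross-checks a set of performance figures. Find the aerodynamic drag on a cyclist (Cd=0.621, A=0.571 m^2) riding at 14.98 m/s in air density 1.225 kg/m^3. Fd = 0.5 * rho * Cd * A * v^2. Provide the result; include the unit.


Fd = 0.5 * 1.225 * 0.621 * 0.571 * 14.98^2
= 0.5 * 1.225 * 0.621 * 0.571 * 224.4004
= 48.737 N

48.737 N


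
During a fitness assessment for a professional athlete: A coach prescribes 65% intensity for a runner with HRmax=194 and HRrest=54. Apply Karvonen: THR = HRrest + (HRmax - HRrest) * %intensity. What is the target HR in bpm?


Heart rate reserve = 194 - 54 = 140
Intensity fraction = 65 / 100 = 0.65
THR = 54 + 140 * 0.65 = 145.0 bpm

145.0 bpm


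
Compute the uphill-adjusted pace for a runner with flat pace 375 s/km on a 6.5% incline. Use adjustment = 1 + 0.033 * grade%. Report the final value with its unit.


Adjustment factor = 1 + 0.033 * 6.5 = 1.2145
Grade-adjusted pace = 375 * 1.2145 = 455.44 s/km

455.44 s/km


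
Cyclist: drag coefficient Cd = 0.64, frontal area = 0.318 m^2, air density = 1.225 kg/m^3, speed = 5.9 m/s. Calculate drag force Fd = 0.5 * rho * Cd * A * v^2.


v^2 = 5.9^2 = 34.81
Fd = 0.5 * 1.225 * 0.64 * 0.318 * 34.81
= 4.339 N

4.339 N


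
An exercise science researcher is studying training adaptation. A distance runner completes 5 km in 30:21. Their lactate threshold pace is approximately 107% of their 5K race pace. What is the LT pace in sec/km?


Convert to seconds: 30 min 21 s = 1821 s
Pace per km = 1821 / 5 = 364.2 s/km
LT pace = 364.2 * 1.07 = 389.69 s/km

389.69 s/km


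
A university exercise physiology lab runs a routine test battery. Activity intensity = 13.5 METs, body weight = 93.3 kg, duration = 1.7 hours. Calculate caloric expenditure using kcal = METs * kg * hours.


kcal = 13.5 * 93.3 * 1.7
= 1259.55 * 1.7
= 2141.24 kcal

2141.24 kcal


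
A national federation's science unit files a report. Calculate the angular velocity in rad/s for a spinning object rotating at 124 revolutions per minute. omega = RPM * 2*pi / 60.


omega = RPM * 2*pi / 60
= 124 * 6.28318531 / 60
= 12.985 rad/s

12.985 rad/s


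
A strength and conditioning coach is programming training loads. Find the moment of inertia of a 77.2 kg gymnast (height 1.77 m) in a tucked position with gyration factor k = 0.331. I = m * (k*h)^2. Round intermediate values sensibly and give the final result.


Radius of gyration = 0.331 * 1.77 = 0.58587 m
I = 77.2 * 0.58587^2
= 77.2 * 0.343244
= 26.498 kg*m^2

26.498 kg*m^2


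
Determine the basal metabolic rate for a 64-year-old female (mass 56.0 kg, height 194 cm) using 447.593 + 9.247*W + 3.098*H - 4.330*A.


BMR = 447.593 + 9.247*56.0 + 3.098*194 - 4.330*64
= 1289.32 kcal/day

1289.32 kcal/day


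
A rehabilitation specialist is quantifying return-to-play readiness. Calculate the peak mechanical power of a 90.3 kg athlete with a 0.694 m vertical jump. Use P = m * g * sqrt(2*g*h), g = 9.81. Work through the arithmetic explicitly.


First, sqrt(2gh) = sqrt(2 * 9.81 * 0.694)
= sqrt(13.61628) = 3.690024 m/s
Power = 90.3 * 9.81 * 3.690024 = 3268.78 W

3268.78 W


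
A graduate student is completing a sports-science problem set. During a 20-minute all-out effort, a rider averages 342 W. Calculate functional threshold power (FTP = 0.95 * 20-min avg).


FTP = 0.95 * 342
= 324.9 W

324.9 W


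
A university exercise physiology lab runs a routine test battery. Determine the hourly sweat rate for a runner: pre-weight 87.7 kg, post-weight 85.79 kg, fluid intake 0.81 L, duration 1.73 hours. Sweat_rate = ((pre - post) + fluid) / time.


Mass lost = 87.7 - 85.79 = 1.91 kg
Add fluid consumed: 1.91 + 0.81 = 2.72 L total sweat
Sweat rate = 2.72 / 1.73 = 1.572 L/h

1.572 L/h


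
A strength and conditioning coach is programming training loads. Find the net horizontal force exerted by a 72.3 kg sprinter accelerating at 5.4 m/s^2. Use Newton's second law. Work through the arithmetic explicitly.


Newton's second law: F = m * a
F = 72.3 * 5.4 = 390.42 N

390.42 N


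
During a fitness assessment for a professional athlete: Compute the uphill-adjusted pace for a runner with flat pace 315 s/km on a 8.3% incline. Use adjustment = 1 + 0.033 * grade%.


Adjustment factor = 1 + 0.033 * 8.3 = 1.2739
Grade-adjusted pace = 315 * 1.2739 = 401.28 s/km

401.28 s/km


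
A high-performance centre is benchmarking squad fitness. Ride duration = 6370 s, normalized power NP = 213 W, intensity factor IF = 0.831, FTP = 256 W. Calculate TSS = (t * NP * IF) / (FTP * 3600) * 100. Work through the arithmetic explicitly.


Numerator = 6370 * 213 * 0.831 = 1127509.11
Denominator = 256 * 3600 = 921600
TSS = 1127509.11 / 921600 * 100
= 122.34

122.34 TSS


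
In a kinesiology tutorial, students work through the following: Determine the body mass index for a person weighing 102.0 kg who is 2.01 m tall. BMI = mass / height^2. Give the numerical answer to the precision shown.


BMI = mass / height^2
= 102.0 / 2.01^2
= 102.0 / 4.0401
= 25.25 kg/m^2

25.25 kg/m^2


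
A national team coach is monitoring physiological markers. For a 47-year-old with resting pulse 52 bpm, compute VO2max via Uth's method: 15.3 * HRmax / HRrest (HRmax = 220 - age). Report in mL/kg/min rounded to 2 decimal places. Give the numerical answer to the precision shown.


Step 1: HRmax = 220 - 47 = 173 bpm
Step 2: Ratio = 173 / 52 = 3.3269
Step 3: VO2max = 15.3 * 3.3269 = 50.9 mL/kg/min

50.9 mL/kg/min


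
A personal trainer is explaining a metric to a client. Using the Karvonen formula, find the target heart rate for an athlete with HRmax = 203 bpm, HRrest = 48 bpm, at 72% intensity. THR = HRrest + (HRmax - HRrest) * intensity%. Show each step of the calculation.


HRR = 203 - 48 = 155
THR = 48 + 155 * 0.72
= 48 + 111.6
= 159.6 bpm

159.6 bpm


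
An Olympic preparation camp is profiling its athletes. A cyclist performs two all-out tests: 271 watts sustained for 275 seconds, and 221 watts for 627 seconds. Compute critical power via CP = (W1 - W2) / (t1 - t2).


W1 = P1 * t1 = 271 * 275 = 74525 J
W2 = P2 * t2 = 221 * 627 = 138567 J
CP = (74525 - 138567) / (275 - 627)
= 181.94 W

181.94 W


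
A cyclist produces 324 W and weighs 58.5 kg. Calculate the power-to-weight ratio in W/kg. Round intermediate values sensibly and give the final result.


P/W = power / mass
= 324 / 58.5
= 5.538 W/kg

5.538 W/kg


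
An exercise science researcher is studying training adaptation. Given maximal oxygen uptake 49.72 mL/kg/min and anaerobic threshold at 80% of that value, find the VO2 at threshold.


Percentage as decimal = 0.8
VO2 at AT = 49.72 * 0.8 = 39.78 mL/kg/min

39.78 mL/kg/min


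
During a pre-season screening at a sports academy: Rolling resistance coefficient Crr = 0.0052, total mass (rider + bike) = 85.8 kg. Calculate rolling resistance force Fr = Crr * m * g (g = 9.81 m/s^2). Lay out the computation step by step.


Fr = Crr * m * g
= 0.0052 * 85.8 * 9.81
= 4.377 N

4.377 N


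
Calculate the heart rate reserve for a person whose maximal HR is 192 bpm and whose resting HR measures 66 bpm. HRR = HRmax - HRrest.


HRmax = 192 bpm
HRrest = 66 bpm
HRR = 192 - 66 = 126 bpm

126 bpm


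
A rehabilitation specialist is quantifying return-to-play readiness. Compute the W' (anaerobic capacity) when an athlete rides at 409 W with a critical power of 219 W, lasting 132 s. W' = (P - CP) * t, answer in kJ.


Above-CP power = 190 W
Duration = 132 s
W' = 190 * 132 = 25080 J
Convert: 25080 / 1000 = 25.08 kJ

25.08 kJ


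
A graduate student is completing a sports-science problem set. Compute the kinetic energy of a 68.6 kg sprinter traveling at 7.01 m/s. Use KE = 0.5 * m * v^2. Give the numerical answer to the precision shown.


Velocity squared = 49.1401
KE = 0.5 * 68.6 * 49.1401 = 1685.51 J

1685.51 J


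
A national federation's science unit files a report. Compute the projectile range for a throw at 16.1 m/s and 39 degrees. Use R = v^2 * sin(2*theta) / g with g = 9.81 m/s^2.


Two times the angle = 78 degrees
sin(78) = 0.978148
R = 259.21 * 0.978148 / 9.81 = 25.846 m

25.846 m


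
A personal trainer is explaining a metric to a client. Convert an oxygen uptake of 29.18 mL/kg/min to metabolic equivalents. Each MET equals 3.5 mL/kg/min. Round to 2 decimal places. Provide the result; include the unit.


One MET = 3.5 mL/kg/min
Number of METs = 29.18 / 3.5
= 8.34 METs

8.34 METs


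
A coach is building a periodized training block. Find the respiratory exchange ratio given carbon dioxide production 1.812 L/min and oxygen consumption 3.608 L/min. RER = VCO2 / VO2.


VCO2 = 1.812 L/min
VO2 = 3.608 L/min
RER = 1.812 / 3.608 = 0.5022

0.5022


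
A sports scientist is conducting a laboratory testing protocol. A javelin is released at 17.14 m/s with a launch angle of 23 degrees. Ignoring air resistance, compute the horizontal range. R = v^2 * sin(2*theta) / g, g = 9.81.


Launch speed squared = 293.7796
sin(2 * 23 deg) = 0.71934
Range = 293.7796 * 0.71934 / 9.81
= 21.542 m

21.542 m


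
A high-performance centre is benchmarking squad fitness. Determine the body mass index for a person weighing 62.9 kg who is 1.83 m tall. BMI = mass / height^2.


BMI = mass / height^2
= 62.9 / 1.83^2
= 62.9 / 3.3489
= 18.78 kg/m^2

18.78 kg/m^2


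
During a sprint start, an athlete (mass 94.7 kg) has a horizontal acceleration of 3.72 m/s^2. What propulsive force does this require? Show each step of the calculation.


Propulsive force = mass * acceleration
= 94.7 kg * 3.72 m/s^2
= 352.28 N

352.28 N


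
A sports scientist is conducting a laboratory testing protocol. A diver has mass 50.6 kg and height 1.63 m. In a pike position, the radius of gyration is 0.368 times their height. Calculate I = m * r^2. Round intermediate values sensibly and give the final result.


r = 0.368 * 1.63 = 0.59984 m
I = m * r^2 = 50.6 * 0.359808 = 18.206 kg*m^2

18.206 kg*m^2


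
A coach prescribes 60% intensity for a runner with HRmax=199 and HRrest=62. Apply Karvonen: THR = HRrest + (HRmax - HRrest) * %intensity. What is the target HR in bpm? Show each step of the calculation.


Heart rate reserve = 199 - 62 = 137
Intensity fraction = 60 / 100 = 0.6
THR = 62 + 137 * 0.6 = 144.2 bpm

144.2 bpm


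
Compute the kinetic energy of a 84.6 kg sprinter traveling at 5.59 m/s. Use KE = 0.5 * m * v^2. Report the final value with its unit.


Velocity squared = 31.2481
KE = 0.5 * 84.6 * 31.2481 = 1321.79 J

1321.79 J


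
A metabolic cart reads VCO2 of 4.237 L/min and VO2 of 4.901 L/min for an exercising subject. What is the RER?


RER = VCO2 / VO2 = 4.237 / 4.901 = 0.8645

0.8645


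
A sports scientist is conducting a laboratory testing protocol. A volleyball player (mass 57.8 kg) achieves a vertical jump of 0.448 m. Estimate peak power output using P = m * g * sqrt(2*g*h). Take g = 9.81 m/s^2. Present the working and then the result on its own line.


2 * g * h = 2 * 9.81 * 0.448 = 8.78976
sqrt(8.78976) = 2.964753 m/s
P = 57.8 * 9.81 * 2.964753 = 1681.07 W

1681.07 W


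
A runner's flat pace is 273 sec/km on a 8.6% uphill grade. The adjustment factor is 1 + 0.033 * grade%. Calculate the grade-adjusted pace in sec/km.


Factor = 1 + 0.033 * 8.6 = 1.2838
Adjusted pace = 273 * 1.2838
= 350.48 sec/km

350.48 s/km


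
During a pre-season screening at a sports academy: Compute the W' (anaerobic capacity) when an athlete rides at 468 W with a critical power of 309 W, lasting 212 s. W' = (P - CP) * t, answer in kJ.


Above-CP power = 159 W
Duration = 212 s
W' = 159 * 212 = 33708 J
Convert: 33708 / 1000 = 33.708 kJ

33.708 kJ


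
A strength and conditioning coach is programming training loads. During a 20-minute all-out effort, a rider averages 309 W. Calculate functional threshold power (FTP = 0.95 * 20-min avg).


FTP = 0.95 * 309
= 293.55 W

293.55 W


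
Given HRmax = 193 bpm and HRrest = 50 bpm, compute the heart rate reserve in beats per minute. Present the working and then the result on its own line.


Heart rate reserve = maximum HR minus resting HR
HRR = 193 - 50 = 143 bpm

143 bpm


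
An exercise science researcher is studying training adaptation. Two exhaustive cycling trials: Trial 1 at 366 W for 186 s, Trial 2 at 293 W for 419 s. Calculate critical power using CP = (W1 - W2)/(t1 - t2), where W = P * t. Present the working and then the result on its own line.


W1 = 366 * 186 = 68076 J
W2 = 293 * 419 = 122767 J
CP = (68076 - 122767) / (186 - 419)
= -54691 / -233
= 234.73 W

234.73 W


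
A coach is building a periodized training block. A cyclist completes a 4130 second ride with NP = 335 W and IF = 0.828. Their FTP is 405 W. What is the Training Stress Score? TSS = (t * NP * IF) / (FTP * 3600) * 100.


t * NP * IF = 4130 * 335 * 0.828 = 1145579.4
FTP * 3600 = 1458000
TSS = (1145579.4 / 1458000) * 100 = 78.57

78.57 TSS


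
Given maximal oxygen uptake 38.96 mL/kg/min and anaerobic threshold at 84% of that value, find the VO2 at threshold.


Percentage as decimal = 0.84
VO2 at AT = 38.96 * 0.84 = 32.73 mL/kg/min

32.73 mL/kg/min


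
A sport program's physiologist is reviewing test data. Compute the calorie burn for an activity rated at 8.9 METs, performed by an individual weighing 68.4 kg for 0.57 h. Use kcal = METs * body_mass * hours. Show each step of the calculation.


Product of METs and mass = 8.9 * 68.4 = 608.76
Total kcal = 608.76 * 0.57 = 346.99 kcal

346.99 kcal


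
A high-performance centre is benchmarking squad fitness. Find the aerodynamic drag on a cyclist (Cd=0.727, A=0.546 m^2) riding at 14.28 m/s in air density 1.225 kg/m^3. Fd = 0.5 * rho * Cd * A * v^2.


Fd = 0.5 * 1.225 * 0.727 * 0.546 * 14.28^2
= 0.5 * 1.225 * 0.727 * 0.546 * 203.9184
= 49.578 N

49.578 N


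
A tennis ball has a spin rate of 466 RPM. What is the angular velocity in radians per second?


Convert RPM to rad/s: multiply by 2*pi and divide by 60
omega = 466 * 2 * pi / 60
= 48.799 rad/s

48.799 rad/s


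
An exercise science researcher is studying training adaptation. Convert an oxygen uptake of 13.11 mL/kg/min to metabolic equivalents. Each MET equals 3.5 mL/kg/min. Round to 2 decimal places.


One MET = 3.5 mL/kg/min
Number of METs = 13.11 / 3.5
= 3.75 METs

3.75 METs


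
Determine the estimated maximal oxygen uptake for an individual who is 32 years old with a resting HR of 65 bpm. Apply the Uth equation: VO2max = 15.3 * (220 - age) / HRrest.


HRmax = 220 - 32 = 188
VO2max = 15.3 * (188 / 65)
= 15.3 * 2.8923
= 44.25 mL/kg/min

44.25 mL/kg/min


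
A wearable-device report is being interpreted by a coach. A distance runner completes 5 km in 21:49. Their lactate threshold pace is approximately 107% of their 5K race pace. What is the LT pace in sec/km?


Convert to seconds: 21 min 49 s = 1309 s
Pace per km = 1309 / 5 = 261.8 s/km
LT pace = 261.8 * 1.07 = 280.13 s/km

280.13 s/km


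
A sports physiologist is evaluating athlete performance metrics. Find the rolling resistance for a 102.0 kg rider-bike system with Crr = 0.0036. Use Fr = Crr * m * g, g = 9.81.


m * g = 102.0 * 9.81 = 1000.62 N
Fr = 0.0036 * 1000.62 = 3.602 N

3.602 N


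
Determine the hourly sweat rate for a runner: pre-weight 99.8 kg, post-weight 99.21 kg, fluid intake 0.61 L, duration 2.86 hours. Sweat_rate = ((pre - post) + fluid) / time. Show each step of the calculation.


Mass lost = 99.8 - 99.21 = 0.59 kg
Add fluid consumed: 0.59 + 0.61 = 1.2 L total sweat
Sweat rate = 1.2 / 2.86 = 0.42 L/h

0.42 L/h


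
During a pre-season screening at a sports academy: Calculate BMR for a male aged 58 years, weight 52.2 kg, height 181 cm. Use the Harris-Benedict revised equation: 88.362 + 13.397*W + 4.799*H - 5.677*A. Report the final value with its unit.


Substituting values:
W term = 13.397 * 52.2 = 699.3234
H term = 4.799 * 181 = 868.619
A term = 5.677 * 58 = 329.266
BMR = 1327.04 kcal/day

1327.04 kcal/day


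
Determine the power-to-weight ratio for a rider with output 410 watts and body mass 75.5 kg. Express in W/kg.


P/W = 410 / 75.5 = 5.43 W/kg

5.43 W/kg


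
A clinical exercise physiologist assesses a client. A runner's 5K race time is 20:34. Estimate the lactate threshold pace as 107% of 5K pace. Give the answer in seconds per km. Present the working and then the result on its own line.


Total race time = 20*60 + 34 = 1234 seconds
5K pace = 1234 / 5 = 246.8 sec/km
LT pace = 246.8 * 1.07 = 264.08 sec/km

264.08 s/km


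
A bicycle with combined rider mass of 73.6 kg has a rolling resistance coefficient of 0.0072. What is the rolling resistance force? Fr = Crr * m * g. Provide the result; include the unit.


Fr = 0.0072 * 73.6 * 9.81
= 0.52992 * 9.81
= 5.199 N

5.199 N


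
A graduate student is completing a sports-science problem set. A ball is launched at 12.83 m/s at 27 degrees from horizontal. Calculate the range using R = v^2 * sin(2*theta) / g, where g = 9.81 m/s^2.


sin(2 * 27) = sin(54) = 0.809017
v^2 = 12.83^2 = 164.6089
R = 164.6089 * 0.809017 / 9.81
= 13.575 m

13.575 m


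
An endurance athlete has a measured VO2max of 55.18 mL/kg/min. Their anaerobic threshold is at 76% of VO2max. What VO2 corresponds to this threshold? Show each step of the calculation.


Anaerobic threshold VO2 = VO2max * 76%
= 55.18 * 0.76
= 41.94 mL/kg/min

41.94 mL/kg/min


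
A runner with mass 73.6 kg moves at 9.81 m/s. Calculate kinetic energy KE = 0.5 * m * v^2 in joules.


v^2 = 9.81^2 = 96.2361
KE = 0.5 * 73.6 * 96.2361
= 3541.49 J

3541.49 J


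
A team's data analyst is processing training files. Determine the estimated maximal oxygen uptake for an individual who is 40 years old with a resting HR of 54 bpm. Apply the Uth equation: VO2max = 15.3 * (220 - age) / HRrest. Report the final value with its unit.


HRmax = 220 - 40 = 180
VO2max = 15.3 * (180 / 54)
= 15.3 * 3.3333
= 51.0 mL/kg/min

51.0 mL/kg/min


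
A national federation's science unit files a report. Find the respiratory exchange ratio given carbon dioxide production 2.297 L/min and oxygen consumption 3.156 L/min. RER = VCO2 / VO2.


VCO2 = 2.297 L/min
VO2 = 3.156 L/min
RER = 2.297 / 3.156 = 0.7278

0.7278


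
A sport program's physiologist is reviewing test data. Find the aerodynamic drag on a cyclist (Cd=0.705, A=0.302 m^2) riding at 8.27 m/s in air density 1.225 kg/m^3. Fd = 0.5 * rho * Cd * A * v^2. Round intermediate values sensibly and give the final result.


Fd = 0.5 * 1.225 * 0.705 * 0.302 * 8.27^2
= 0.5 * 1.225 * 0.705 * 0.302 * 68.3929
= 8.919 N

8.919 N


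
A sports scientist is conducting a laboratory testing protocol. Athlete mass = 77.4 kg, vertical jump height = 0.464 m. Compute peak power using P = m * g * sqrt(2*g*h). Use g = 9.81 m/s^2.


sqrt(2 * 9.81 * 0.464) = sqrt(9.10368) = 3.017231 m/s
P = 77.4 * 9.81 * 3.017231
= 2290.97 W

2290.97 W


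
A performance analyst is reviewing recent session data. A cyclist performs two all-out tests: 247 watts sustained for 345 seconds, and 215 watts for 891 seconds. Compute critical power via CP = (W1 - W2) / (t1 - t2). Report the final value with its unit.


W1 = P1 * t1 = 247 * 345 = 85215 J
W2 = P2 * t2 = 215 * 891 = 191565 J
CP = (85215 - 191565) / (345 - 891)
= 194.78 W

194.78 W


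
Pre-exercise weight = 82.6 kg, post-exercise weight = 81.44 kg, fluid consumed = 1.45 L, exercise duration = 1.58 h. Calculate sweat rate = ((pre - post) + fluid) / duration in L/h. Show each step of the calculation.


Weight loss = 82.6 - 81.44 = 1.16 kg (approx L)
Total sweat = 1.16 + 1.45 = 2.61 L
Sweat rate = 2.61 / 1.58 = 1.652 L/h

1.652 L/h


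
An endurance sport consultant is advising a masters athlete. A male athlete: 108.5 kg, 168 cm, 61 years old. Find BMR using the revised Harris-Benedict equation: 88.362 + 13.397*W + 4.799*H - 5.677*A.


Intercept = 88.362
Weight contribution = 13.397 * 108.5 = 1453.5745
Height contribution = 4.799 * 168 = 806.232
Age contribution = 5.677 * 61 = 346.297
BMR = 88.362 + 1453.5745 + 806.232 - 346.297
= 2001.87 kcal/day

2001.87 kcal/day


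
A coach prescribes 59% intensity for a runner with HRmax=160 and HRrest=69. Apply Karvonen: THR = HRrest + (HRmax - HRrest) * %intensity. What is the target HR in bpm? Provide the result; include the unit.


Heart rate reserve = 160 - 69 = 91
Intensity fraction = 59 / 100 = 0.59
THR = 69 + 91 * 0.59 = 122.69 bpm

122.69 bpm


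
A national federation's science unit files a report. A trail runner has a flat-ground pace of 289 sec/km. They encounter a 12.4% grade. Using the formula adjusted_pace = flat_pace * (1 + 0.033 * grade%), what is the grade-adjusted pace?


Grade factor = 1 + 0.033 * 12.4 = 1.4092
Adjusted = 289 * 1.4092 = 407.26 sec/km

407.26 s/km


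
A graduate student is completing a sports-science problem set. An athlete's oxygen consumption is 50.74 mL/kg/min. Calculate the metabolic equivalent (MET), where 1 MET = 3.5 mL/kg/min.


MET = VO2 / 3.5
= 50.74 / 3.5
= 14.5 METs

14.5 METs


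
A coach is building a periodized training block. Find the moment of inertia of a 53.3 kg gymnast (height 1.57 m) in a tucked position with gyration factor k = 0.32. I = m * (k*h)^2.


Radius of gyration = 0.32 * 1.57 = 0.5024 m
I = 53.3 * 0.5024^2
= 53.3 * 0.252406
= 13.453 kg*m^2

13.453 kg*m^2


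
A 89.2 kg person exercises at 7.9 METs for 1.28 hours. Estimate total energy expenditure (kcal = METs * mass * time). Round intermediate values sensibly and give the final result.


Energy = METs * mass(kg) * time(h)
= 7.9 * 89.2 * 1.28
= 901.99 kcal

901.99 kcal


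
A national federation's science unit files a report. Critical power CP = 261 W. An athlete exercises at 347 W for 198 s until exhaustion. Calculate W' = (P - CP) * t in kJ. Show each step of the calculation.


P - CP = 347 - 261 = 86 W
W' = 86 * 198 = 17028 J
= 17028 / 1000 = 17.028 kJ

17.028 kJ


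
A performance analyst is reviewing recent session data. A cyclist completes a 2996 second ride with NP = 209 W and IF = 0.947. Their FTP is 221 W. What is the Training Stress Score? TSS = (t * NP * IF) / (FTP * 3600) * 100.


t * NP * IF = 2996 * 209 * 0.947 = 592977.308
FTP * 3600 = 795600
TSS = (592977.308 / 795600) * 100 = 74.53

74.53 TSS


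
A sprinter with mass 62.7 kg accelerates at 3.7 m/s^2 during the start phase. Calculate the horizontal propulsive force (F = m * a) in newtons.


F = m * a
= 62.7 * 3.7
= 231.99 N

231.99 N


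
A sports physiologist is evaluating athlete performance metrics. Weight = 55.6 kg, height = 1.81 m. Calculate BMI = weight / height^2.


height^2 = 1.81^2 = 3.2761
BMI = 55.6 / 3.2761 = 16.97 kg/m^2

16.97 kg/m^2


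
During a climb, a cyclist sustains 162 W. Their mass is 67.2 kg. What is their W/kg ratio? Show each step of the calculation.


Power-to-weight = 162 W / 67.2 kg
= 2.411 W/kg

2.411 W/kg


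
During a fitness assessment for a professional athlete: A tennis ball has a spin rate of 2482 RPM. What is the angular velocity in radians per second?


Convert RPM to rad/s: multiply by 2*pi and divide by 60
omega = 2482 * 2 * pi / 60
= 259.914 rad/s

259.914 rad/s


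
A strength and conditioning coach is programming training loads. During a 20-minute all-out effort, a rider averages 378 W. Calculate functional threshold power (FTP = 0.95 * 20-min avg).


FTP = 0.95 * 378
= 359.1 W

359.1 W


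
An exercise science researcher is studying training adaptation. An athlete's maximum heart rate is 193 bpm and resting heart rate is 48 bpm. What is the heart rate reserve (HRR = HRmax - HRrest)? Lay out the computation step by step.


HRR = HRmax - HRrest
= 193 - 48
= 145 bpm

145 bpm


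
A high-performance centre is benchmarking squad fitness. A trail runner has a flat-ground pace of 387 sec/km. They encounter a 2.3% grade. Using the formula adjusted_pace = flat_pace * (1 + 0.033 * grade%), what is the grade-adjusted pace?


Grade factor = 1 + 0.033 * 2.3 = 1.0759
Adjusted = 387 * 1.0759 = 416.37 sec/km

416.37 s/km


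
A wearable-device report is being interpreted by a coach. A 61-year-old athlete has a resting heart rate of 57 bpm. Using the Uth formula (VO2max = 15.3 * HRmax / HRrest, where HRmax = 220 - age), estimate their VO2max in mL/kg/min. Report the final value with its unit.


HRmax = 220 - 61 = 159 bpm
Ratio = HRmax / HRrest = 159 / 57 = 2.7895
VO2max = 15.3 * 2.7895 = 42.68 mL/kg/min

42.68 mL/kg/min


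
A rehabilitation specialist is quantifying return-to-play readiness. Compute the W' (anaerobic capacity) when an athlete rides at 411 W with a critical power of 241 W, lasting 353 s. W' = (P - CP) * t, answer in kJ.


Above-CP power = 170 W
Duration = 353 s
W' = 170 * 353 = 60010 J
Convert: 60010 / 1000 = 60.01 kJ

60.01 kJ


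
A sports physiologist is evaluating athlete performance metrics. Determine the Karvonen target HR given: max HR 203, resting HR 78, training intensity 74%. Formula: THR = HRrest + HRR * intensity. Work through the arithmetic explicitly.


HRR = HRmax - HRrest = 203 - 78 = 125
THR = 78 + 125 * 0.74
= 170.5 bpm

170.5 bpm


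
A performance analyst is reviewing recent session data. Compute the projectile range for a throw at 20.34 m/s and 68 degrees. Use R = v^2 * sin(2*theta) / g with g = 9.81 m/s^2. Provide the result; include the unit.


Two times the angle = 136 degrees
sin(136) = 0.694658
R = 413.7156 * 0.694658 / 9.81 = 29.296 m

29.296 m


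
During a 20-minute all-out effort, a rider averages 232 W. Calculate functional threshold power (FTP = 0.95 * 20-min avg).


FTP = 0.95 * 232
= 220.4 W

220.4 W


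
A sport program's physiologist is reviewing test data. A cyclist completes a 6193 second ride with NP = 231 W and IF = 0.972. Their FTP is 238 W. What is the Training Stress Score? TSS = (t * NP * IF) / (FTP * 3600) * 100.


t * NP * IF = 6193 * 231 * 0.972 = 1390526.676
FTP * 3600 = 856800
TSS = (1390526.676 / 856800) * 100 = 162.29

162.29 TSS


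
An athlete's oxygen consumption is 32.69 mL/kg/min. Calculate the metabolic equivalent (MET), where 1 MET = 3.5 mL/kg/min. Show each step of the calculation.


MET = VO2 / 3.5
= 32.69 / 3.5
= 9.34 METs

9.34 METs


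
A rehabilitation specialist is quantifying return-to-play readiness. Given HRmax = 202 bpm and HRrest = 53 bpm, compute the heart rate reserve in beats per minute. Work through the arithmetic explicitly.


Heart rate reserve = maximum HR minus resting HR
HRR = 202 - 53 = 149 bpm

149 bpm


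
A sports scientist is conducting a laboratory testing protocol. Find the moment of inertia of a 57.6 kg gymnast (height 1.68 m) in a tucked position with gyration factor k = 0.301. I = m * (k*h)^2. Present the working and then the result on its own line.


Radius of gyration = 0.301 * 1.68 = 0.50568 m
I = 57.6 * 0.50568^2
= 57.6 * 0.255712
= 14.729 kg*m^2

14.729 kg*m^2


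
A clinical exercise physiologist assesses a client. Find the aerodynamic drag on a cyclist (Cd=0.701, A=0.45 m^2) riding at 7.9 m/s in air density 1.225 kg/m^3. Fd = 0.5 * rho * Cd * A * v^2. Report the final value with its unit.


Fd = 0.5 * 1.225 * 0.701 * 0.45 * 7.9^2
= 0.5 * 1.225 * 0.701 * 0.45 * 62.41
= 12.058 N

12.058 N


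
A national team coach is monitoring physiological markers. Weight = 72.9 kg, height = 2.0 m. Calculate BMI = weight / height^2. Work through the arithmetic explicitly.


height^2 = 2.0^2 = 4.0
BMI = 72.9 / 4.0 = 18.23 kg/m^2

18.23 kg/m^2


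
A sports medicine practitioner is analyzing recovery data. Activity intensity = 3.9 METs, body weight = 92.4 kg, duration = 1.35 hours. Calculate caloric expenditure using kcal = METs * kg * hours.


kcal = 3.9 * 92.4 * 1.35
= 360.36 * 1.35
= 486.49 kcal

486.49 kcal


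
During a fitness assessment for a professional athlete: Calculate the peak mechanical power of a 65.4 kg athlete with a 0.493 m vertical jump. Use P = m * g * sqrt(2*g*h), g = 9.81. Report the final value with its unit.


First, sqrt(2gh) = sqrt(2 * 9.81 * 0.493)
= sqrt(9.67266) = 3.11009 m/s
Power = 65.4 * 9.81 * 3.11009 = 1995.35 W

1995.35 W


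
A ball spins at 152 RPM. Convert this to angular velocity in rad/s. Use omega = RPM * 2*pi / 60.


omega = 152 * 2 * pi / 60
= 152 * 6.28318531 / 60
= 955.044 / 60
= 15.917 rad/s

15.917 rad/s


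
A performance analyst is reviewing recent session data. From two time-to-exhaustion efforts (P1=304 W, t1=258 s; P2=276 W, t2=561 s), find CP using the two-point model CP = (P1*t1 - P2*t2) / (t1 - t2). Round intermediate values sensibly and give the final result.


Work in trial 1 = 78432 J
Work in trial 2 = 154836 J
Delta work = -76404 J
Delta time = -303 s
CP = -76404 / -303 = 252.16 W

252.16 W


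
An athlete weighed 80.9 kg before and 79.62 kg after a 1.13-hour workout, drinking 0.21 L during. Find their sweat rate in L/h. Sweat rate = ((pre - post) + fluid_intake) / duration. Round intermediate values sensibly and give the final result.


Body mass change = 1.28 kg
Total sweat loss = 1.28 + 0.21 = 1.49 L
Rate = 1.49 / 1.13 = 1.319 L/h

1.319 L/h


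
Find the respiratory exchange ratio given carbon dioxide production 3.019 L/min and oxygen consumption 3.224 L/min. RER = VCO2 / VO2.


VCO2 = 3.019 L/min
VO2 = 3.224 L/min
RER = 3.019 / 3.224 = 0.9364

0.9364


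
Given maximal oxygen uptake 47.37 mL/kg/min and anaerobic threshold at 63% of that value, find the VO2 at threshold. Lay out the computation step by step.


Percentage as decimal = 0.63
VO2 at AT = 47.37 * 0.63 = 29.84 mL/kg/min

29.84 mL/kg/min


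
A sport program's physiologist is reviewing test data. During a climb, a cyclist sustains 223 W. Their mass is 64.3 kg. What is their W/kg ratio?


Power-to-weight = 223 W / 64.3 kg
= 3.468 W/kg

3.468 W/kg


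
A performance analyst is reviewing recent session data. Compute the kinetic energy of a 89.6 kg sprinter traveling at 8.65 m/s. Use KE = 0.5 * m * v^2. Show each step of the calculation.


Velocity squared = 74.8225
KE = 0.5 * 89.6 * 74.8225 = 3352.05 J

3352.05 J


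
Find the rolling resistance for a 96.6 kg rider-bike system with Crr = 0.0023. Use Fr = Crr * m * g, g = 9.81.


m * g = 96.6 * 9.81 = 947.646 N
Fr = 0.0023 * 947.646 = 2.18 N

2.18 N


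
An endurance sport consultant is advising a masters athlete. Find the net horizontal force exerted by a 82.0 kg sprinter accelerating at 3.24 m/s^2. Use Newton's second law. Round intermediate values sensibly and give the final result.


Newton's second law: F = m * a
F = 82.0 * 3.24 = 265.68 N

265.68 N


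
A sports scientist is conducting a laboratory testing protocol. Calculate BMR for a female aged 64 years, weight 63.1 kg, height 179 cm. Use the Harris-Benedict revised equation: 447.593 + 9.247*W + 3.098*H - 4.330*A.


Substituting values:
W term = 9.247 * 63.1 = 583.4857
H term = 3.098 * 179 = 554.542
A term = 4.330 * 64 = 277.12
BMR = 1308.5 kcal/day

1308.5 kcal/day


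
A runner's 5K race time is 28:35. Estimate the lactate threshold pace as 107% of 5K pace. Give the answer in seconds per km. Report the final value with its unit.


Total race time = 28*60 + 35 = 1715 seconds
5K pace = 1715 / 5 = 343.0 sec/km
LT pace = 343.0 * 1.07 = 367.01 sec/km

367.01 s/km


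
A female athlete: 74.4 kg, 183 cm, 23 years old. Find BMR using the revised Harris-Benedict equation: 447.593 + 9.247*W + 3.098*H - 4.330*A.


Intercept = 447.593
Weight contribution = 9.247 * 74.4 = 687.9768
Height contribution = 3.098 * 183 = 566.934
Age contribution = 4.33 * 23 = 99.59
BMR = 447.593 + 687.9768 + 566.934 - 99.59
= 1602.91 kcal/day

1602.91 kcal/day


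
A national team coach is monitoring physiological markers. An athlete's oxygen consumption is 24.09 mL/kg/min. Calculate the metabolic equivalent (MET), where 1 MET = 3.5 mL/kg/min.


MET = VO2 / 3.5
= 24.09 / 3.5
= 6.88 METs

6.88 METs


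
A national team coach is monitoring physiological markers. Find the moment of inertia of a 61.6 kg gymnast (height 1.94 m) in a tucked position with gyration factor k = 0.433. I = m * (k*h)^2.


Radius of gyration = 0.433 * 1.94 = 0.84002 m
I = 61.6 * 0.84002^2
= 61.6 * 0.705634
= 43.467 kg*m^2

43.467 kg*m^2
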